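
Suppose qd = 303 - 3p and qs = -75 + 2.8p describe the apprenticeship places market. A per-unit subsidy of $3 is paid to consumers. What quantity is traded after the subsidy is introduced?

Pre-subsidy: 303 - 3p = -75 + 2.8p gives p* = 1890/29, q* = 3117/29.
With the rebate, buyers effectively pay pb = ps − 3, where ps is the price sellers receive.
Demand in terms of ps becomes qd = 303 − 3(ps − 3) = 312 - 3ps. Setting this equal to supply: 312 - 3ps = -75 + 2.8ps, so ps = 1935/29.
Buyers pay pb = 1935/29 − 3 = 1848/29; q' = -75 + 2.8·(1935/29) = 3243/29.

q' = 3243/29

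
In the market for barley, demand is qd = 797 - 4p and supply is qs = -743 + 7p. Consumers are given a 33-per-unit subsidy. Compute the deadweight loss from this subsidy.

Pre-subsidy: 797 - 4p = -743 + 7p gives p* = 140, q* = 237.
With the rebate, buyers effectively pay pb = ps − 33, where ps is the price sellers receive.
Demand in terms of ps becomes qd = 797 − 4(ps − 33) = 929 - 4ps. Setting this equal to supply: 929 - 4ps = -743 + 7ps, so ps = 152.
Buyers pay pb = 152 − 33 = 119; q' = -743 + 7·152 = 321.
The subsidy expands output by 321 − 237 = 84 past the efficient level; on those units the gap between marginal cost and willingness to pay runs from 0 up to 33.
DWL = ½ × 33 × 84 = 1386.

Deadweight loss = 1386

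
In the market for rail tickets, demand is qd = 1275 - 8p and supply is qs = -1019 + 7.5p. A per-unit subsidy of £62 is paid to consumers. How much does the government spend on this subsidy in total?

Government cost = £20522

Pre-subsidy: 1275 - 8p = -1019 + 7.5p gives p* = 148, q* = 91.
With the rebate, buyers effectively pay pb = ps − 62, where ps is the price sellers receive.
Demand in terms of ps becomes qd = 1275 − 8(ps − 62) = 1771 - 8ps. Setting this equal to supply: 1771 - 8ps = -1019 + 7.5ps, so ps = 180.
Buyers pay pb = 180 − 62 = 118; q' = -1019 + 7.5·180 = 331.
Government outlay = subsidy × quantity = 62 × 331 = 20522.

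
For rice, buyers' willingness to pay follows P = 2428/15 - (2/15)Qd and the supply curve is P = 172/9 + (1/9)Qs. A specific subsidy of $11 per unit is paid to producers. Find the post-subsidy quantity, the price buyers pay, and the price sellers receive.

Pre-subsidy: 2428/15 - (2/15)Q = 172/9 + (1/9)Q gives Q* = 584 and P* = 84.
With the subsidy, sellers receive Ps = Pb + 11 for each unit, where Pb is the price buyers pay.
On the curves, Pb = 2428/15 - (2/15)Q and Ps = 172/9 + (1/9)Q; the wedge Ps − Pb = 11 gives 172/9 + (1/9)Q − (2428/15 - (2/15)Q) = 11, so Q' = 629.
Then Pb = 2428/15 − (2/15)·629 = 78 and Ps = 172/9 + (1/9)·629 = 89.

Q' = 629; buyers pay $78; sellers receive $89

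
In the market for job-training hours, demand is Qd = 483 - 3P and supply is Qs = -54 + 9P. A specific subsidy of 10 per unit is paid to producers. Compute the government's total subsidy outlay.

Pre-subsidy: 483 - 3P = -54 + 9P gives P* = 44.75, Q* = 348.75.
With the subsidy, sellers receive Ps = Pb + 10 for each unit, where Pb is the price buyers pay.
Supply in terms of Pb becomes Qs = -54 + 9(Pb + 10) = 36 + 9Pb. Setting this equal to demand: 483 - 3Pb = 36 + 9Pb, so Pb = 37.25.
Sellers receive Ps = 37.25 + 10 = 47.25; Q' = 483 − 3·37.25 = 371.25.
Government outlay = subsidy × quantity = 10 × 371.25 = 3712.5.

Government cost = 3712.5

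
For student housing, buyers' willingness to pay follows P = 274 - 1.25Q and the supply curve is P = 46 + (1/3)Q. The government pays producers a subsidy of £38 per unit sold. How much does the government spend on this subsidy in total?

Government cost = £6384

Pre-subsidy: 274 - 1.25Q = 46 + (1/3)Q gives Q* = 144 and P* = 94.
With the subsidy, sellers receive Ps = Pb + 38 for each unit, where Pb is the price buyers pay.
On the curves, Pb = 274 - 1.25Q and Ps = 46 + (1/3)Q; the wedge Ps − Pb = 38 gives 46 + (1/3)Q − (274 - 1.25Q) = 38, so Q' = 168.
Then Pb = 274 − 1.25·168 = 64 and Ps = 46 + (1/3)·168 = 102.
Government outlay = subsidy × quantity = 38 × 168 = 6384.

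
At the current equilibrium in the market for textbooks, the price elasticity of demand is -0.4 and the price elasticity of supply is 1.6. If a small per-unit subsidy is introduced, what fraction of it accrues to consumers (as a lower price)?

Consumer share = 0.8

For a small subsidy around the equilibrium, the benefit split depends on the relative slopes, which at a point are proportional to the elasticities.
Buyer share = εs/(εs + |εd|) = 1.6/(1.6 + 0.4) = 0.8; seller share = |εd|/(εs + |εd|) = 0.2.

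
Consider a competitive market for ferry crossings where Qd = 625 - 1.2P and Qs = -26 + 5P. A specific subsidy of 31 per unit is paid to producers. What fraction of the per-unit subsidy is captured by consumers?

Consumer share = 25/31

Pre-subsidy: 625 - 1.2P = -26 + 5P gives P* = 105, Q* = 499.
With the subsidy, sellers receive Ps = Pb + 31 for each unit, where Pb is the price buyers pay.
Supply in terms of Pb becomes Qs = -26 + 5(Pb + 31) = 129 + 5Pb. Setting this equal to demand: 625 - 1.2Pb = 129 + 5Pb, so Pb = 80.
Sellers receive Ps = 80 + 31 = 111; Q' = 625 − 1.2·80 = 529.
Buyers' price falls by P* − Pb = 105 − 80 = 25; sellers' price rises by Ps − P* = 111 − 105 = 6.
So consumers capture 25/31 = 25/31 of each unit of subsidy.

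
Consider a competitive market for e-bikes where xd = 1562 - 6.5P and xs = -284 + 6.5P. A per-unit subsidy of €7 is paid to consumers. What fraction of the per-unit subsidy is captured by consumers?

Pre-subsidy: 1562 - 6.5P = -284 + 6.5P gives P* = 142, x* = 639.
With the rebate, buyers effectively pay Pb = Ps − 7, where Ps is the price sellers receive.
Demand in terms of Ps becomes xd = 1562 − 6.5(Ps − 7) = 1607.5 - 6.5Ps. Setting this equal to supply: 1607.5 - 6.5Ps = -284 + 6.5Ps, so Ps = 145.5.
Buyers pay Pb = 145.5 − 7 = 138.5; x' = -284 + 6.5·145.5 = 661.75.
Buyers' price falls by P* − Pb = 142 − 138.5 = 3.5; sellers' price rises by Ps − P* = 145.5 − 142 = 3.5.
So consumers capture 3.5/7 = 0.5 of each unit of subsidy.

Consumer share = 0.5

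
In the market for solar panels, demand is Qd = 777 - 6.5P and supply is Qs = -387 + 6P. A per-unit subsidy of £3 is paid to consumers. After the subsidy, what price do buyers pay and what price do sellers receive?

Buyers pay £91.68; sellers receive £94.68

Pre-subsidy: 777 - 6.5P = -387 + 6P gives P* = 93.12, Q* = 171.72.
With the rebate, buyers effectively pay Pb = Ps − 3, where Ps is the price sellers receive.
Demand in terms of Ps becomes Qd = 777 − 6.5(Ps − 3) = 796.5 - 6.5Ps. Setting this equal to supply: 796.5 - 6.5Ps = -387 + 6Ps, so Ps = 94.68.
Buyers pay Pb = 94.68 − 3 = 91.68; Q' = -387 + 6·94.68 = 181.08.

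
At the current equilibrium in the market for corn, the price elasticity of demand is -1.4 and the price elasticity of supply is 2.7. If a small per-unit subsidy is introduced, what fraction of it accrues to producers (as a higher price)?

For a small subsidy around the equilibrium, the benefit split depends on the relative slopes, which at a point are proportional to the elasticities.
Buyer share = εs/(εs + |εd|) = 2.7/(2.7 + 1.4) = 27/41; seller share = |εd|/(εs + |εd|) = 14/41.
So producers capture 14/41 of the subsidy.

Producer share = 14/41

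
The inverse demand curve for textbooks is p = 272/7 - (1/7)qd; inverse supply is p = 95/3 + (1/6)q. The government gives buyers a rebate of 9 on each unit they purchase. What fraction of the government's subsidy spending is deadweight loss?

Pre-subsidy: 272/7 - (1/7)q = 95/3 + (1/6)q gives q* = 302/13 and p* = 462/13.
With the rebate, buyers effectively pay pb = ps − 9, where ps is the price sellers receive.
On the curves, pb = 272/7 - (1/7)q and ps = 95/3 + (1/6)q; the wedge ps − pb = 9 gives 95/3 + (1/6)q − (272/7 - (1/7)q) = 9, so q' = 680/13.
Then pb = 272/7 − (1/7)·(680/13) = 408/13 and ps = 95/3 + (1/6)·(680/13) = 525/13.
ΔCS = ½(302/13 + 680/13)(462/13 − 408/13) = 26514/169; ΔPS = ½(302/13 + 680/13)(525/13 − 462/13) = 30933/169.
Government spending = 9 × 680/13 = 6120/13.
DWL = ½ × 9 × (680/13 − 302/13) = 1701/13; fraction = (1701/13) / (6120/13) = 189/680.

DWL / government spending = 189/680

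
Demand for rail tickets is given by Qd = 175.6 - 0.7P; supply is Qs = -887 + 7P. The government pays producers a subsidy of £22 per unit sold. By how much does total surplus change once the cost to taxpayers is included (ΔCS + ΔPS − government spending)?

Pre-subsidy: 175.6 - 0.7P = -887 + 7P gives P* = 138, Q* = 79.
With the subsidy, sellers receive Ps = Pb + 22 for each unit, where Pb is the price buyers pay.
Supply in terms of Pb becomes Qs = -887 + 7(Pb + 22) = -733 + 7Pb. Setting this equal to demand: 175.6 - 0.7Pb = -733 + 7Pb, so Pb = 118.
Sellers receive Ps = 118 + 22 = 140; Q' = 175.6 − 0.7·118 = 93.
ΔCS = ½(79 + 93)(138 − 118) = 1720; ΔPS = ½(79 + 93)(140 − 138) = 172.
Government spending = 22 × 93 = 2046.
Net change = 1720 + 172 − 2046 = -154. The loss equals the DWL triangle ½·22·14.

Net change in total surplus = -£154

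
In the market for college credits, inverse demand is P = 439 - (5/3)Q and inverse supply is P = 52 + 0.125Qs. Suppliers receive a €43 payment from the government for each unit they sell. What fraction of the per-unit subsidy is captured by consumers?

Pre-subsidy: 439 - (5/3)Q = 52 + 0.125Q gives Q* = 216 and P* = 79.
With the subsidy, sellers receive Ps = Pb + 43 for each unit, where Pb is the price buyers pay.
On the curves, Pb = 439 - (5/3)Q and Ps = 52 + 0.125Q; the wedge Ps − Pb = 43 gives 52 + 0.125Q − (439 - (5/3)Q) = 43, so Q' = 240.
Then Pb = 439 − (5/3)·240 = 39 and Ps = 52 + 0.125·240 = 82.
Buyers' price falls by P* − Pb = 79 − 39 = 40; sellers' price rises by Ps − P* = 82 − 79 = 3.
So consumers capture 40/43 = 40/43 of each unit of subsidy.

Consumer share = 40/43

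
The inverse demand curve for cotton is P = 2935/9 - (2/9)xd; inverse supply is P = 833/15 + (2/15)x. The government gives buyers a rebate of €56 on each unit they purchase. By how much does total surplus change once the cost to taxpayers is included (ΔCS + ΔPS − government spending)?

Pre-subsidy: 2935/9 - (2/9)x = 833/15 + (2/15)x gives x* = 761 and P* = 157.
With the rebate, buyers effectively pay Pb = Ps − 56, where Ps is the price sellers receive.
On the curves, Pb = 2935/9 - (2/9)x and Ps = 833/15 + (2/15)x; the wedge Ps − Pb = 56 gives 833/15 + (2/15)x − (2935/9 - (2/9)x) = 56, so x' = 918.5.
Then Pb = 2935/9 − (2/9)·918.5 = 122 and Ps = 833/15 + (2/15)·918.5 = 178.
ΔCS = ½(761 + 918.5)(157 − 122) = 29391.25; ΔPS = ½(761 + 918.5)(178 − 157) = 17634.75.
Government spending = 56 × 918.5 = 51436.
Net change = 29391.25 + 17634.75 − 51436 = -4410. The loss equals the DWL triangle ½·56·157.5.

Net change in total surplus = -€4410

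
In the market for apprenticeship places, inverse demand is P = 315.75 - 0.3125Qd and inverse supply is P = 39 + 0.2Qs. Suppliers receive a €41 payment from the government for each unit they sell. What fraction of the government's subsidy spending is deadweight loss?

Pre-subsidy: 315.75 - 0.3125Q = 39 + 0.2Q gives Q* = 540 and P* = 147.
With the subsidy, sellers receive Ps = Pb + 41 for each unit, where Pb is the price buyers pay.
On the curves, Pb = 315.75 - 0.3125Q and Ps = 39 + 0.2Q; the wedge Ps − Pb = 41 gives 39 + 0.2Q − (315.75 - 0.3125Q) = 41, so Q' = 620.
Then Pb = 315.75 − 0.3125·620 = 122 and Ps = 39 + 0.2·620 = 163.
ΔCS = ½(540 + 620)(147 − 122) = 14500; ΔPS = ½(540 + 620)(163 − 147) = 9280.
Government spending = 41 × 620 = 25420.
DWL = ½ × 41 × (620 − 540) = 1640; fraction = 1640 / 25420 = 2/31.

DWL / government spending = 2/31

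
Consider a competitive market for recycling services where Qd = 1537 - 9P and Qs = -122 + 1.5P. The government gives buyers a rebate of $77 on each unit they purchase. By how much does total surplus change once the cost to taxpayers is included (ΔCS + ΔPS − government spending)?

Pre-subsidy: 1537 - 9P = -122 + 1.5P gives P* = 158, Q* = 115.
With the rebate, buyers effectively pay Pb = Ps − 77, where Ps is the price sellers receive.
Demand in terms of Ps becomes Qd = 1537 − 9(Ps − 77) = 2230 - 9Ps. Setting this equal to supply: 2230 - 9Ps = -122 + 1.5Ps, so Ps = 224.
Buyers pay Pb = 224 − 77 = 147; Q' = -122 + 1.5·224 = 214.
ΔCS = ½(115 + 214)(158 − 147) = 1809.5; ΔPS = ½(115 + 214)(224 − 158) = 10857.
Government spending = 77 × 214 = 16478.
Net change = 1809.5 + 10857 − 16478 = -3811.5. The loss equals the DWL triangle ½·77·99.

Net change in total surplus = -$3811.5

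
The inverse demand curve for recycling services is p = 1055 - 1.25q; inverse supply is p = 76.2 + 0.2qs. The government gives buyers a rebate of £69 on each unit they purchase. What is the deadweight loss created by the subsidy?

Pre-subsidy: 1055 - 1.25q = 76.2 + 0.2q gives q* = 19576/29 and p* = 6125/29.
With the rebate, buyers effectively pay pb = ps − 69, where ps is the price sellers receive.
On the curves, pb = 1055 - 1.25q and ps = 76.2 + 0.2q; the wedge ps − pb = 69 gives 76.2 + 0.2q − (1055 - 1.25q) = 69, so q' = 20956/29.
Then pb = 1055 − 1.25·(20956/29) = 4400/29 and ps = 76.2 + 0.2·(20956/29) = 6401/29.
The subsidy expands output by 20956/29 − 19576/29 = 1380/29 past the efficient level; on those units the gap between marginal cost and willingness to pay runs from 0 up to 69.
DWL = ½ × 69 × 1380/29 = 47610/29.

Deadweight loss = 47610/29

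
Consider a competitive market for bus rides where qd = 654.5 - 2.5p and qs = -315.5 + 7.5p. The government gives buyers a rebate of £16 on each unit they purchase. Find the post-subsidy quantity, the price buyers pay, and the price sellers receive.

q' = 442; buyers pay £85; sellers receive £101

Pre-subsidy: 654.5 - 2.5p = -315.5 + 7.5p gives p* = 97, q* = 412.
With the rebate, buyers effectively pay pb = ps − 16, where ps is the price sellers receive.
Demand in terms of ps becomes qd = 654.5 − 2.5(ps − 16) = 694.5 - 2.5ps. Setting this equal to supply: 694.5 - 2.5ps = -315.5 + 7.5ps, so ps = 101.
Buyers pay pb = 101 − 16 = 85; q' = -315.5 + 7.5·101 = 442.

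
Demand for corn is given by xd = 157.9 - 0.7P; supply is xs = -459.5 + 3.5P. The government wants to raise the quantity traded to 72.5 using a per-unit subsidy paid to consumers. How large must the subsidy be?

At x = 72.5, invert demand for the buyer price: Pb = (157.9 − 72.5)/0.7 = 122; invert supply for the seller price: Ps = (72.5 − (-459.5))/3.5 = 152.
The subsidy must fill the gap: s = Ps − Pb = 152 − 122 = 30.

Required subsidy s = 30 per unit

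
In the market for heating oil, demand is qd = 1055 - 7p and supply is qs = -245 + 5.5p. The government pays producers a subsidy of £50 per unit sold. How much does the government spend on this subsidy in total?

Government cost = £24050

Pre-subsidy: 1055 - 7p = -245 + 5.5p gives p* = 104, q* = 327.
With the subsidy, sellers receive ps = pb + 50 for each unit, where pb is the price buyers pay.
Supply in terms of pb becomes qs = -245 + 5.5(pb + 50) = 30 + 5.5pb. Setting this equal to demand: 1055 - 7pb = 30 + 5.5pb, so pb = 82.
Sellers receive ps = 82 + 50 = 132; q' = 1055 − 7·82 = 481.
Government outlay = subsidy × quantity = 50 × 481 = 24050.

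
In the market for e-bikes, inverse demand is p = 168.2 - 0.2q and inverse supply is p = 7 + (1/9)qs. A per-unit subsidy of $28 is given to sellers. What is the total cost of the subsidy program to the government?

Government cost = $17028

Pre-subsidy: 168.2 - 0.2q = 7 + (1/9)q gives q* = 3627/7 and p* = 452/7.
With the subsidy, sellers receive ps = pb + 28 for each unit, where pb is the price buyers pay.
On the curves, pb = 168.2 - 0.2q and ps = 7 + (1/9)q; the wedge ps − pb = 28 gives 7 + (1/9)q − (168.2 - 0.2q) = 28, so q' = 4257/7.
Then pb = 168.2 − 0.2·(4257/7) = 326/7 and ps = 7 + (1/9)·(4257/7) = 522/7.
Government outlay = subsidy × quantity = 28 × 4257/7 = 17028.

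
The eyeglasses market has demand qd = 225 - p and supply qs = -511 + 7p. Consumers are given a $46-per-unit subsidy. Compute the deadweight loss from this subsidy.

Pre-subsidy: 225 - p = -511 + 7p gives p* = 92, q* = 133.
With the rebate, buyers effectively pay pb = ps − 46, where ps is the price sellers receive.
Demand in terms of ps becomes qd = 225 − 1(ps − 46) = 271 - ps. Setting this equal to supply: 271 - ps = -511 + 7ps, so ps = 97.75.
Buyers pay pb = 97.75 − 46 = 51.75; q' = -511 + 7·97.75 = 173.25.
The subsidy expands output by 173.25 − 133 = 40.25 past the efficient level; on those units the gap between marginal cost and willingness to pay runs from 0 up to 46.
DWL = ½ × 46 × 40.25 = 925.75.

Deadweight loss = $925.75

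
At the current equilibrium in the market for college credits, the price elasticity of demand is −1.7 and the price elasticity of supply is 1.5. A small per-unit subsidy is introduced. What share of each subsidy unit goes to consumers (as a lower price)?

For a small subsidy around the equilibrium, the benefit split depends on the relative slopes, which at a point are proportional to the elasticities.
Buyer share = εs/(εs + |εd|) = 1.5/(1.5 + 1.7) = 0.46875; seller share = |εd|/(εs + |εd|) = 0.53125.

Consumer share = 0.46875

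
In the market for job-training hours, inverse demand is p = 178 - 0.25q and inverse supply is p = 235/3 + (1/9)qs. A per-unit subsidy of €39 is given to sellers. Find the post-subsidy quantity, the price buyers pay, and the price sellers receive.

q' = 384; buyers pay €82; sellers receive €121

Pre-subsidy: 178 - 0.25q = 235/3 + (1/9)q gives q* = 276 and p* = 109.
With the subsidy, sellers receive ps = pb + 39 for each unit, where pb is the price buyers pay.
On the curves, pb = 178 - 0.25q and ps = 235/3 + (1/9)q; the wedge ps − pb = 39 gives 235/3 + (1/9)q − (178 - 0.25q) = 39, so q' = 384.
Then pb = 178 − 0.25·384 = 82 and ps = 235/3 + (1/9)·384 = 121.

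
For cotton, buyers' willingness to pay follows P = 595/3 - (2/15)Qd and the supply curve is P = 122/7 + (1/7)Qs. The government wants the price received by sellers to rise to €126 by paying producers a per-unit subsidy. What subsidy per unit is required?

Required subsidy s = €29 per unit

At a seller price of 126, quantity supplied is -122 + 7·126 = 760.
Buyers absorb 760 only when they pay Pb = 595/3 − (2/15)·760 = 97.
s = Ps − Pb = 126 − 97 = 29.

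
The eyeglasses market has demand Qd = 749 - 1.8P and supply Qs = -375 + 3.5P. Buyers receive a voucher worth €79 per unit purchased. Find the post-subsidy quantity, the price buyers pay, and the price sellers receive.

Pre-subsidy: 749 - 1.8P = -375 + 3.5P gives P* = 11240/53, Q* = 19465/53.
With the rebate, buyers effectively pay Pb = Ps − 79, where Ps is the price sellers receive.
Demand in terms of Ps becomes Qd = 749 − 1.8(Ps − 79) = 891.2 - 1.8Ps. Setting this equal to supply: 891.2 - 1.8Ps = -375 + 3.5Ps, so Ps = 12662/53.
Buyers pay Pb = 12662/53 − 79 = 8475/53; Q' = -375 + 3.5·(12662/53) = 24442/53.

Q' = 24442/53; buyers pay 8475/53; sellers receive 12662/53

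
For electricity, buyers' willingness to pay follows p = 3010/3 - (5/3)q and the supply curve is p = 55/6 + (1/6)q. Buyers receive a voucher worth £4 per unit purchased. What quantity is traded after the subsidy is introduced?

q' = 5989/11

Pre-subsidy: 3010/3 - (5/3)q = 55/6 + (1/6)q gives q* = 5965/11 and p* = 1095/11.
With the rebate, buyers effectively pay pb = ps − 4, where ps is the price sellers receive.
On the curves, pb = 3010/3 - (5/3)q and ps = 55/6 + (1/6)q; the wedge ps − pb = 4 gives 55/6 + (1/6)q − (3010/3 - (5/3)q) = 4, so q' = 5989/11.
Then pb = 3010/3 − (5/3)·(5989/11) = 1055/11 and ps = 55/6 + (1/6)·(5989/11) = 1099/11.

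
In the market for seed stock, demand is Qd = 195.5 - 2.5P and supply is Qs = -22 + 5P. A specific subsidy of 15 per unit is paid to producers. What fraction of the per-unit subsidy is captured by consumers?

Consumer share = 2/3

Pre-subsidy: 195.5 - 2.5P = -22 + 5P gives P* = 29, Q* = 123.
With the subsidy, sellers receive Ps = Pb + 15 for each unit, where Pb is the price buyers pay.
Supply in terms of Pb becomes Qs = -22 + 5(Pb + 15) = 53 + 5Pb. Setting this equal to demand: 195.5 - 2.5Pb = 53 + 5Pb, so Pb = 19.
Sellers receive Ps = 19 + 15 = 34; Q' = 195.5 − 2.5·19 = 148.
Buyers' price falls by P* − Pb = 29 − 19 = 10; sellers' price rises by Ps − P* = 34 − 29 = 5.
So consumers capture 10/15 = 2/3 of each unit of subsidy.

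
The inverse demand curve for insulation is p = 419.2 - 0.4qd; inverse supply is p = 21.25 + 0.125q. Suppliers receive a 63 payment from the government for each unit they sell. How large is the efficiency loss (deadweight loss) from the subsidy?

Pre-subsidy: 419.2 - 0.4q = 21.25 + 0.125q gives q* = 758 and p* = 116.
With the subsidy, sellers receive ps = pb + 63 for each unit, where pb is the price buyers pay.
On the curves, pb = 419.2 - 0.4q and ps = 21.25 + 0.125q; the wedge ps − pb = 63 gives 21.25 + 0.125q − (419.2 - 0.4q) = 63, so q' = 878.
Then pb = 419.2 − 0.4·878 = 68 and ps = 21.25 + 0.125·878 = 131.
The subsidy expands output by 878 − 758 = 120 past the efficient level; on those units the gap between marginal cost and willingness to pay runs from 0 up to 63.
DWL = ½ × 63 × 120 = 3780.

Deadweight loss = 3780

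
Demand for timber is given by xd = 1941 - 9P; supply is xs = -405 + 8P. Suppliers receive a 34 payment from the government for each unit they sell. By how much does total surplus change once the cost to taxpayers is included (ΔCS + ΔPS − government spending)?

Net change in total surplus = -2448

Pre-subsidy: 1941 - 9P = -405 + 8P gives P* = 138, x* = 699.
With the subsidy, sellers receive Ps = Pb + 34 for each unit, where Pb is the price buyers pay.
Supply in terms of Pb becomes xs = -405 + 8(Pb + 34) = -133 + 8Pb. Setting this equal to demand: 1941 - 9Pb = -133 + 8Pb, so Pb = 122.
Sellers receive Ps = 122 + 34 = 156; x' = 1941 − 9·122 = 843.
ΔCS = ½(699 + 843)(138 − 122) = 12336; ΔPS = ½(699 + 843)(156 − 138) = 13878.
Government spending = 34 × 843 = 28662.
Net change = 12336 + 13878 − 28662 = -2448. The loss equals the DWL triangle ½·34·144.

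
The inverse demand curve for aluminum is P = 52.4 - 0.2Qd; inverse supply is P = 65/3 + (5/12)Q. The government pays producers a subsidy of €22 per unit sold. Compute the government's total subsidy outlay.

Government cost = 69608/37

Pre-subsidy: 52.4 - 0.2Q = 65/3 + (5/12)Q gives Q* = 1844/37 and P* = 1570/37.
With the subsidy, sellers receive Ps = Pb + 22 for each unit, where Pb is the price buyers pay.
On the curves, Pb = 52.4 - 0.2Q and Ps = 65/3 + (5/12)Q; the wedge Ps − Pb = 22 gives 65/3 + (5/12)Q − (52.4 - 0.2Q) = 22, so Q' = 3164/37.
Then Pb = 52.4 − 0.2·(3164/37) = 1306/37 and Ps = 65/3 + (5/12)·(3164/37) = 2120/37.
Government outlay = subsidy × quantity = 22 × 3164/37 = 69608/37.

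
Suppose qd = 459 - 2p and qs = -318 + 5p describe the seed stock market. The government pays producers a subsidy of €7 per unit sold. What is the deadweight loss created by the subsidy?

Deadweight loss = €35

Pre-subsidy: 459 - 2p = -318 + 5p gives p* = 111, q* = 237.
With the subsidy, sellers receive ps = pb + 7 for each unit, where pb is the price buyers pay.
Supply in terms of pb becomes qs = -318 + 5(pb + 7) = -283 + 5pb. Setting this equal to demand: 459 - 2pb = -283 + 5pb, so pb = 106.
Sellers receive ps = 106 + 7 = 113; q' = 459 − 2·106 = 247.
The subsidy expands output by 247 − 237 = 10 past the efficient level; on those units the gap between marginal cost and willingness to pay runs from 0 up to 7.
DWL = ½ × 7 × 10 = 35.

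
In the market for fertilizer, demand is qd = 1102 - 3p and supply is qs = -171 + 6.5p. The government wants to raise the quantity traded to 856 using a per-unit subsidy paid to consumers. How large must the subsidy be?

At q = 856, invert demand for the buyer price: pb = (1102 − 856)/3 = 82; invert supply for the seller price: ps = (856 − (-171))/6.5 = 158.
The subsidy must fill the gap: s = ps − pb = 158 − 82 = 76.

Required subsidy s = 76 per unit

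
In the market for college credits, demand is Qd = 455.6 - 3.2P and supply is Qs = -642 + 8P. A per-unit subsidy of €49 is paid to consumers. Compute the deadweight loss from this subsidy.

Deadweight loss = €2744

Pre-subsidy: 455.6 - 3.2P = -642 + 8P gives P* = 98, Q* = 142.
With the rebate, buyers effectively pay Pb = Ps − 49, where Ps is the price sellers receive.
Demand in terms of Ps becomes Qd = 455.6 − 3.2(Ps − 49) = 612.4 - 3.2Ps. Setting this equal to supply: 612.4 - 3.2Ps = -642 + 8Ps, so Ps = 112.
Buyers pay Pb = 112 − 49 = 63; Q' = -642 + 8·112 = 254.
The subsidy expands output by 254 − 142 = 112 past the efficient level; on those units the gap between marginal cost and willingness to pay runs from 0 up to 49.
DWL = ½ × 49 × 112 = 2744.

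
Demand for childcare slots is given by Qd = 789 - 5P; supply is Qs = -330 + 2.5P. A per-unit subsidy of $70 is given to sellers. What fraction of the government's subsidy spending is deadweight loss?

Pre-subsidy: 789 - 5P = -330 + 2.5P gives P* = 149.2, Q* = 43.
With the subsidy, sellers receive Ps = Pb + 70 for each unit, where Pb is the price buyers pay.
Supply in terms of Pb becomes Qs = -330 + 2.5(Pb + 70) = -155 + 2.5Pb. Setting this equal to demand: 789 - 5Pb = -155 + 2.5Pb, so Pb = 1888/15.
Sellers receive Ps = 1888/15 + 70 = 2938/15; Q' = 789 − 5·(1888/15) = 479/3.
ΔCS = ½(43 + 479/3)(149.2 − 1888/15) = 21280/9; ΔPS = ½(43 + 479/3)(2938/15 − 149.2) = 42560/9.
Government spending = 70 × 479/3 = 33530/3.
DWL = ½ × 70 × (479/3 − 43) = 12250/3; fraction = (12250/3) / (33530/3) = 175/479.

DWL / government spending = 175/479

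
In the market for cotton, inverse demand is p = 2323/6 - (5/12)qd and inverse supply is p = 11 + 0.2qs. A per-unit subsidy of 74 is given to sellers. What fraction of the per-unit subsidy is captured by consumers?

Pre-subsidy: 2323/6 - (5/12)q = 11 + 0.2q gives q* = 610 and p* = 133.
With the subsidy, sellers receive ps = pb + 74 for each unit, where pb is the price buyers pay.
On the curves, pb = 2323/6 - (5/12)q and ps = 11 + 0.2q; the wedge ps − pb = 74 gives 11 + 0.2q − (2323/6 - (5/12)q) = 74, so q' = 730.
Then pb = 2323/6 − (5/12)·730 = 83 and ps = 11 + 0.2·730 = 157.
Buyers' price falls by p* − pb = 133 − 83 = 50; sellers' price rises by ps − p* = 157 − 133 = 24.
So consumers capture 50/74 = 25/37 of each unit of subsidy.

Consumer share = 25/37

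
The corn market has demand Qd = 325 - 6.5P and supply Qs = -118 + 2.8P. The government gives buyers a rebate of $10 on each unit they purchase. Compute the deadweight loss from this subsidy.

Deadweight loss = 9100/93

Pre-subsidy: 325 - 6.5P = -118 + 2.8P gives P* = 4430/93, Q* = 1430/93.
With the rebate, buyers effectively pay Pb = Ps − 10, where Ps is the price sellers receive.
Demand in terms of Ps becomes Qd = 325 − 6.5(Ps − 10) = 390 - 6.5Ps. Setting this equal to supply: 390 - 6.5Ps = -118 + 2.8Ps, so Ps = 5080/93.
Buyers pay Pb = 5080/93 − 10 = 4150/93; Q' = -118 + 2.8·(5080/93) = 3250/93.
The subsidy expands output by 3250/93 − 1430/93 = 1820/93 past the efficient level; on those units the gap between marginal cost and willingness to pay runs from 0 up to 10.
DWL = ½ × 10 × 1820/93 = 9100/93.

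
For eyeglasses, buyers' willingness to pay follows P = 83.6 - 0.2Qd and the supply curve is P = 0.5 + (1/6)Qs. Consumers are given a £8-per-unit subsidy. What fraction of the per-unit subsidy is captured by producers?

Pre-subsidy: 83.6 - 0.2Q = 0.5 + (1/6)Q gives Q* = 2493/11 and P* = 421/11.
With the rebate, buyers effectively pay Pb = Ps − 8, where Ps is the price sellers receive.
On the curves, Pb = 83.6 - 0.2Q and Ps = 0.5 + (1/6)Q; the wedge Ps − Pb = 8 gives 0.5 + (1/6)Q − (83.6 - 0.2Q) = 8, so Q' = 2733/11.
Then Pb = 83.6 − 0.2·(2733/11) = 373/11 and Ps = 0.5 + (1/6)·(2733/11) = 461/11.
Buyers' price falls by P* − Pb = 421/11 − 373/11 = 48/11; sellers' price rises by Ps − P* = 461/11 − 421/11 = 40/11.
So producers capture (40/11)/8 = 5/11 of each unit of subsidy.

Producer share = 5/11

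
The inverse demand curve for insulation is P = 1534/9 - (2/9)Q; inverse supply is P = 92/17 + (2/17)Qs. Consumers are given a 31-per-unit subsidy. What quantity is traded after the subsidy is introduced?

Q' = 29993/52

Pre-subsidy: 1534/9 - (2/9)Q = 92/17 + (2/17)Q gives Q* = 12625/26 and P* = 813/13.
With the rebate, buyers effectively pay Pb = Ps − 31, where Ps is the price sellers receive.
On the curves, Pb = 1534/9 - (2/9)Q and Ps = 92/17 + (2/17)Q; the wedge Ps − Pb = 31 gives 92/17 + (2/17)Q − (1534/9 - (2/9)Q) = 31, so Q' = 29993/52.
Then Pb = 1534/9 − (2/9)·(29993/52) = 1099/26 and Ps = 92/17 + (2/17)·(29993/52) = 1905/26.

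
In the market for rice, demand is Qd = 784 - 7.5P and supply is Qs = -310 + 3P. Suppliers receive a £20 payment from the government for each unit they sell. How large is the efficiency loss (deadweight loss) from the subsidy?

Deadweight loss = 3000/7

Pre-subsidy: 784 - 7.5P = -310 + 3P gives P* = 2188/21, Q* = 18/7.
With the subsidy, sellers receive Ps = Pb + 20 for each unit, where Pb is the price buyers pay.
Supply in terms of Pb becomes Qs = -310 + 3(Pb + 20) = -250 + 3Pb. Setting this equal to demand: 784 - 7.5Pb = -250 + 3Pb, so Pb = 2068/21.
Sellers receive Ps = 2068/21 + 20 = 2488/21; Q' = 784 − 7.5·(2068/21) = 318/7.
The subsidy expands output by 318/7 − 18/7 = 300/7 past the efficient level; on those units the gap between marginal cost and willingness to pay runs from 0 up to 20.
DWL = ½ × 20 × 300/7 = 3000/7.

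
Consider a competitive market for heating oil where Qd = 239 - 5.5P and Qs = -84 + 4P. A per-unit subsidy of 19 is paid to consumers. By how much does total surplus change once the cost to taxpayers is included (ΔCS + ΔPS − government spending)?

Pre-subsidy: 239 - 5.5P = -84 + 4P gives P* = 34, Q* = 52.
With the rebate, buyers effectively pay Pb = Ps − 19, where Ps is the price sellers receive.
Demand in terms of Ps becomes Qd = 239 − 5.5(Ps − 19) = 343.5 - 5.5Ps. Setting this equal to supply: 343.5 - 5.5Ps = -84 + 4Ps, so Ps = 45.
Buyers pay Pb = 45 − 19 = 26; Q' = -84 + 4·45 = 96.
ΔCS = ½(52 + 96)(34 − 26) = 592; ΔPS = ½(52 + 96)(45 − 34) = 814.
Government spending = 19 × 96 = 1824.
Net change = 592 + 814 − 1824 = -418. The loss equals the DWL triangle ½·19·44.

Net change in total surplus = -418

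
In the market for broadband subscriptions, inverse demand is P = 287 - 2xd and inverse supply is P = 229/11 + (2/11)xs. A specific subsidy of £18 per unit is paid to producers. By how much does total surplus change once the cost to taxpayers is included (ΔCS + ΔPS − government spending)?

Pre-subsidy: 287 - 2x = 229/11 + (2/11)x gives x* = 122 and P* = 43.
With the subsidy, sellers receive Ps = Pb + 18 for each unit, where Pb is the price buyers pay.
On the curves, Pb = 287 - 2x and Ps = 229/11 + (2/11)x; the wedge Ps − Pb = 18 gives 229/11 + (2/11)x − (287 - 2x) = 18, so x' = 130.25.
Then Pb = 287 − 2·130.25 = 26.5 and Ps = 229/11 + (2/11)·130.25 = 44.5.
ΔCS = ½(122 + 130.25)(43 − 26.5) = 2081.0625; ΔPS = ½(122 + 130.25)(44.5 − 43) = 189.1875.
Government spending = 18 × 130.25 = 2344.5.
Net change = 2081.0625 + 189.1875 − 2344.5 = -74.25. The loss equals the DWL triangle ½·18·8.25.

Net change in total surplus = -£74.25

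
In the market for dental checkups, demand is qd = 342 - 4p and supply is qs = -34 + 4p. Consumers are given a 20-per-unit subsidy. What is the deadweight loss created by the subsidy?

Pre-subsidy: 342 - 4p = -34 + 4p gives p* = 47, q* = 154.
With the rebate, buyers effectively pay pb = ps − 20, where ps is the price sellers receive.
Demand in terms of ps becomes qd = 342 − 4(ps − 20) = 422 - 4ps. Setting this equal to supply: 422 - 4ps = -34 + 4ps, so ps = 57.
Buyers pay pb = 57 − 20 = 37; q' = -34 + 4·57 = 194.
The subsidy expands output by 194 − 154 = 40 past the efficient level; on those units the gap between marginal cost and willingness to pay runs from 0 up to 20.
DWL = ½ × 20 × 40 = 400.

Deadweight loss = 400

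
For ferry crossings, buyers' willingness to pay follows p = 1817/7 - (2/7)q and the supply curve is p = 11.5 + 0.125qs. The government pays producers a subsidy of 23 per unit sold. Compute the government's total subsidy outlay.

Government cost = 15180

Pre-subsidy: 1817/7 - (2/7)q = 11.5 + 0.125q gives q* = 604 and p* = 87.
With the subsidy, sellers receive ps = pb + 23 for each unit, where pb is the price buyers pay.
On the curves, pb = 1817/7 - (2/7)q and ps = 11.5 + 0.125q; the wedge ps − pb = 23 gives 11.5 + 0.125q − (1817/7 - (2/7)q) = 23, so q' = 660.
Then pb = 1817/7 − (2/7)·660 = 71 and ps = 11.5 + 0.125·660 = 94.
Government outlay = subsidy × quantity = 23 × 660 = 15180.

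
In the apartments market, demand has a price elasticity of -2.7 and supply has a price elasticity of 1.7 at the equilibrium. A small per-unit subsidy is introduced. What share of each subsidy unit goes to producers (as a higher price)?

Producer share = 27/44

For a small subsidy around the equilibrium, the benefit split depends on the relative slopes, which at a point are proportional to the elasticities.
Buyer share = εs/(εs + |εd|) = 1.7/(1.7 + 2.7) = 17/44; seller share = |εd|/(εs + |εd|) = 27/44.
So producers capture 27/44 of the subsidy.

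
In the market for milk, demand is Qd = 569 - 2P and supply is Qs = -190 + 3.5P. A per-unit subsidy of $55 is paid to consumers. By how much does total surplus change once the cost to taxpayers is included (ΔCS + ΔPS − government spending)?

Net change in total surplus = -$1925

Pre-subsidy: 569 - 2P = -190 + 3.5P gives P* = 138, Q* = 293.
With the rebate, buyers effectively pay Pb = Ps − 55, where Ps is the price sellers receive.
Demand in terms of Ps becomes Qd = 569 − 2(Ps − 55) = 679 - 2Ps. Setting this equal to supply: 679 - 2Ps = -190 + 3.5Ps, so Ps = 158.
Buyers pay Pb = 158 − 55 = 103; Q' = -190 + 3.5·158 = 363.
ΔCS = ½(293 + 363)(138 − 103) = 11480; ΔPS = ½(293 + 363)(158 − 138) = 6560.
Government spending = 55 × 363 = 19965.
Net change = 11480 + 6560 − 19965 = -1925. The loss equals the DWL triangle ½·55·70.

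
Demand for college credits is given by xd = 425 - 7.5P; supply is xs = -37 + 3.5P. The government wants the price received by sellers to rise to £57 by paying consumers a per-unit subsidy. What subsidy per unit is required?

Required subsidy s = £22 per unit

At a seller price of 57, quantity supplied is -37 + 3.5·57 = 162.5.
Buyers absorb 162.5 only when they pay Pb with 425 − 7.5·Pb = 162.5, i.e. Pb = 35.
s = Ps − Pb = 57 − 35 = 22.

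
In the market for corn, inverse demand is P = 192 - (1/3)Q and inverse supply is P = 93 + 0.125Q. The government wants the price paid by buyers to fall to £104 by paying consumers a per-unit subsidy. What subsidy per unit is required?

At a buyer price of 104, quantity demanded is 576 − 3·104 = 264.
Sellers supply 264 only when they receive Ps = 93 + 0.125·264 = 126.
s = Ps − Pb = 126 − 104 = 22.

Required subsidy s = £22 per unit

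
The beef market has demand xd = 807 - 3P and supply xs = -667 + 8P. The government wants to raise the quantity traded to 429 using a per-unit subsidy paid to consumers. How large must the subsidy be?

Required subsidy s = 11 per unit

At x = 429, invert demand for the buyer price: Pb = (807 − 429)/3 = 126; invert supply for the seller price: Ps = (429 − (-667))/8 = 137.
The subsidy must fill the gap: s = Ps − Pb = 137 − 126 = 11.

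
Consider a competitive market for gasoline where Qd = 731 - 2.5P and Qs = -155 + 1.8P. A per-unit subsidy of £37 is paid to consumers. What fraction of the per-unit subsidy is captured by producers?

Pre-subsidy: 731 - 2.5P = -155 + 1.8P gives P* = 8860/43, Q* = 9283/43.
With the rebate, buyers effectively pay Pb = Ps − 37, where Ps is the price sellers receive.
Demand in terms of Ps becomes Qd = 731 − 2.5(Ps − 37) = 823.5 - 2.5Ps. Setting this equal to supply: 823.5 - 2.5Ps = -155 + 1.8Ps, so Ps = 9785/43.
Buyers pay Pb = 9785/43 − 37 = 8194/43; Q' = -155 + 1.8·(9785/43) = 10948/43.
Buyers' price falls by P* − Pb = 8860/43 − 8194/43 = 666/43; sellers' price rises by Ps − P* = 9785/43 − 8860/43 = 925/43.
So producers capture (925/43)/37 = 25/43 of each unit of subsidy.

Producer share = 25/43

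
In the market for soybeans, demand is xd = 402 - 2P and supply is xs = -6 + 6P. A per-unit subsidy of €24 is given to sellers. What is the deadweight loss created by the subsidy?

Pre-subsidy: 402 - 2P = -6 + 6P gives P* = 51, x* = 300.
With the subsidy, sellers receive Ps = Pb + 24 for each unit, where Pb is the price buyers pay.
Supply in terms of Pb becomes xs = -6 + 6(Pb + 24) = 138 + 6Pb. Setting this equal to demand: 402 - 2Pb = 138 + 6Pb, so Pb = 33.
Sellers receive Ps = 33 + 24 = 57; x' = 402 − 2·33 = 336.
The subsidy expands output by 336 − 300 = 36 past the efficient level; on those units the gap between marginal cost and willingness to pay runs from 0 up to 24.
DWL = ½ × 24 × 36 = 432.

Deadweight loss = €432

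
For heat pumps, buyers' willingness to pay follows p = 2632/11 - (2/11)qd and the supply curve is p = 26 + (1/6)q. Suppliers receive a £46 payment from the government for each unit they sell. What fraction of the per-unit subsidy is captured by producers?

Pre-subsidy: 2632/11 - (2/11)q = 26 + (1/6)q gives q* = 612 and p* = 128.
With the subsidy, sellers receive ps = pb + 46 for each unit, where pb is the price buyers pay.
On the curves, pb = 2632/11 - (2/11)q and ps = 26 + (1/6)q; the wedge ps − pb = 46 gives 26 + (1/6)q − (2632/11 - (2/11)q) = 46, so q' = 744.
Then pb = 2632/11 − (2/11)·744 = 104 and ps = 26 + (1/6)·744 = 150.
Buyers' price falls by p* − pb = 128 − 104 = 24; sellers' price rises by ps − p* = 150 − 128 = 22.
So producers capture 22/46 = 11/23 of each unit of subsidy.

Producer share = 11/23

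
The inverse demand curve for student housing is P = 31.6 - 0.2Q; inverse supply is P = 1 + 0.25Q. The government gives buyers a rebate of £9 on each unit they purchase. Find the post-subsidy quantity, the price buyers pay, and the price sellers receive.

Pre-subsidy: 31.6 - 0.2Q = 1 + 0.25Q gives Q* = 68 and P* = 18.
With the rebate, buyers effectively pay Pb = Ps − 9, where Ps is the price sellers receive.
On the curves, Pb = 31.6 - 0.2Q and Ps = 1 + 0.25Q; the wedge Ps − Pb = 9 gives 1 + 0.25Q − (31.6 - 0.2Q) = 9, so Q' = 88.
Then Pb = 31.6 − 0.2·88 = 14 and Ps = 1 + 0.25·88 = 23.

Q' = 88; buyers pay £14; sellers receive £23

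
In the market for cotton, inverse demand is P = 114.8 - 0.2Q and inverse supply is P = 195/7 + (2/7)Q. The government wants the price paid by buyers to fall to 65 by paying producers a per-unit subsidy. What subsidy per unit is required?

At a buyer price of 65, quantity demanded is 574 − 5·65 = 249.
Sellers supply 249 only when they receive Ps = 195/7 + (2/7)·249 = 99.
s = Ps − Pb = 99 − 65 = 34.

Required subsidy s = 34 per unit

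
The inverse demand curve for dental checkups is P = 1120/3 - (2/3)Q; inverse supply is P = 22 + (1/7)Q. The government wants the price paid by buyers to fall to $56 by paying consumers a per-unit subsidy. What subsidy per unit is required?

At a buyer price of 56, quantity demanded is 560 − 1.5·56 = 476.
Sellers supply 476 only when they receive Ps = 22 + (1/7)·476 = 90.
s = Ps − Pb = 90 − 56 = 34.

Required subsidy s = $34 per unit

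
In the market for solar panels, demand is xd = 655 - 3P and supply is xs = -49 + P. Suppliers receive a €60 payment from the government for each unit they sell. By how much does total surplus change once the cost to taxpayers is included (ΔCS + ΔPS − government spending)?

Net change in total surplus = -€1350

Pre-subsidy: 655 - 3P = -49 + P gives P* = 176, x* = 127.
With the subsidy, sellers receive Ps = Pb + 60 for each unit, where Pb is the price buyers pay.
Supply in terms of Pb becomes xs = -49 + 1(Pb + 60) = 11 + Pb. Setting this equal to demand: 655 - 3Pb = 11 + Pb, so Pb = 161.
Sellers receive Ps = 161 + 60 = 221; x' = 655 − 3·161 = 172.
ΔCS = ½(127 + 172)(176 − 161) = 2242.5; ΔPS = ½(127 + 172)(221 − 176) = 6727.5.
Government spending = 60 × 172 = 10320.
Net change = 2242.5 + 6727.5 − 10320 = -1350. The loss equals the DWL triangle ½·60·45.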